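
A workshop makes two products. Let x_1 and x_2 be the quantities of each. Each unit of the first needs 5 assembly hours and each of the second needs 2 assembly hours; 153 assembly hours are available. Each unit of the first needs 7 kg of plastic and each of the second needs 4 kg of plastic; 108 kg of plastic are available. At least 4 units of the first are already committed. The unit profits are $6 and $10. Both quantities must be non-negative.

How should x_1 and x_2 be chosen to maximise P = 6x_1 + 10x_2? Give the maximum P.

x_1 = 4, x_2 = 20, maximum P = 224

The binding constraints are 7x_1 + 4x_2 = 108 and x_1 = 4.
Solving simultaneously gives x_1 = 4, x_2 = 20.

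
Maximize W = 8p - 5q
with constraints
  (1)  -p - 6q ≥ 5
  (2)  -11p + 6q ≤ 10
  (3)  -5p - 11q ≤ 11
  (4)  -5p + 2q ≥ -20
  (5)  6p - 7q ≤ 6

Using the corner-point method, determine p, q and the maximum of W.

The binding constraints are -p - 6q = 5 and 6p - 7q = 6.
Solving simultaneously gives p = 1/43, q = -36/43.

p = 1/43, q = -36/43, maximum W = 188/43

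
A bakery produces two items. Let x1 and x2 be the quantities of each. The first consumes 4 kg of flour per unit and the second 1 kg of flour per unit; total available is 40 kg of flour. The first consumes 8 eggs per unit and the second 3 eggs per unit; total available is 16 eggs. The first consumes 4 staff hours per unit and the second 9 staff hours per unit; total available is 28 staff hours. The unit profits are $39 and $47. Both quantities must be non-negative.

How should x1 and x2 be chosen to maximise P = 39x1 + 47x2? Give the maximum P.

x1 = 1, x2 = 8/3, maximum P = 493/3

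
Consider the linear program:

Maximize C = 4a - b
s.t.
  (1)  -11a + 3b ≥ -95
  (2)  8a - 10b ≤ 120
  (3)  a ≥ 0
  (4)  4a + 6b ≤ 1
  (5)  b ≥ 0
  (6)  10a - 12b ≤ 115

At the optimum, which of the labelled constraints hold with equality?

Extreme points and C = 4a - b:
  (0, 1/6) → C = -1/6
  (0, 0) → C = 0
  (1/4, 0) → C = 1

The maximum is at (1/4, 0). Substituting into each constraint, equality holds for (4) and (5); the remaining constraints have slack.

(4) and (5)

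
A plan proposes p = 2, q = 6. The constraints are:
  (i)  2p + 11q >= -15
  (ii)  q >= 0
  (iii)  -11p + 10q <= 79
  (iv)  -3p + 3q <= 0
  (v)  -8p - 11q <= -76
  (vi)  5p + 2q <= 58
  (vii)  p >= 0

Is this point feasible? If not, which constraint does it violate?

not feasible — violates (iv)

Constraint (iv): -3p + 3q = 12, which is not ≤ 0. All other constraints are satisfied.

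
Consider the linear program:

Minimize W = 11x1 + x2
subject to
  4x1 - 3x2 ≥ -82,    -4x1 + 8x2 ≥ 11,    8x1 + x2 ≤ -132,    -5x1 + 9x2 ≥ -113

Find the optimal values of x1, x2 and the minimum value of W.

x1 = -623/20, x2 = -71/5, minimum W = -7137/20

Feasible corners and W = 11x1 + x2:
  (-623/20, -71/5) → W = -7137/20
  (-239/14, 32/7) → W = -2565/14
  (-1067/68, -110/17) → W = -12177/68

The optimum lies where 4x1 - 3x2 = -82 and -4x1 + 8x2 = 11.
Solving simultaneously gives x1 = -623/20, x2 = -71/5.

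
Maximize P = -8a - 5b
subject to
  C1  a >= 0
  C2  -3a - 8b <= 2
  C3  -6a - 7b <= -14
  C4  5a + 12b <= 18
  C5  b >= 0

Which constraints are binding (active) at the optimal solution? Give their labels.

Corner points and P = -8a - 5b:
  (42/37, 38/37) → P = -526/37
  (7/3, 0) → P = -56/3
  (18/5, 0) → P = -144/5

The maximum is at (42/37, 38/37). Substituting into each constraint, equality holds for C3 and C4; the remaining constraints have slack.

C3 and C4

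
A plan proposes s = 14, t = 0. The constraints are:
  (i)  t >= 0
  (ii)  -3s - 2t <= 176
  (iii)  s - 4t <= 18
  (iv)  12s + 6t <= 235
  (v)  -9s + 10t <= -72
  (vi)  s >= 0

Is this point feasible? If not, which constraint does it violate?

feasible

(i): 0 ≥ 0 ✓
(ii): -42 ≤ 176 ✓
(iii): 14 ≤ 18 ✓
(iv): 168 ≤ 235 ✓
(v): -126 ≤ -72 ✓
(vi): 14 ≥ 0 ✓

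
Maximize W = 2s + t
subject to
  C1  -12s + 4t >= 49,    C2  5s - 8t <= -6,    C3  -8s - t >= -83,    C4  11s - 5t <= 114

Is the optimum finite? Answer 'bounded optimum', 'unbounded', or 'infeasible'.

From the feasible point (-92/19, -173/76), moving in the direction (-1, 8) keeps every constraint satisfied while W increases without bound.

unbounded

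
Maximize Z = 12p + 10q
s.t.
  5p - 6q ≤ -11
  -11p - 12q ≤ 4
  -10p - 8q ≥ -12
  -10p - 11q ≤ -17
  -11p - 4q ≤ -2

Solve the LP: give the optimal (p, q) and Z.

p = -2/3, q = 7/3, maximum Z = 46/3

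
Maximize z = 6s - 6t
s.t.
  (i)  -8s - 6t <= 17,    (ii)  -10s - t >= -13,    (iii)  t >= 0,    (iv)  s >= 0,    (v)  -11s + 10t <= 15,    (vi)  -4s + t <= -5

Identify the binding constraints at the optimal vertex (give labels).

Extreme points and z = 6s - 6t:
  (13/10, 0) → z = 39/5
  (9/7, 1/7) → z = 48/7
  (5/4, 0) → z = 15/2

The maximum is at (13/10, 0). Substituting into each constraint, equality holds for (ii) and (iii); the remaining constraints have slack.

(ii) and (iii)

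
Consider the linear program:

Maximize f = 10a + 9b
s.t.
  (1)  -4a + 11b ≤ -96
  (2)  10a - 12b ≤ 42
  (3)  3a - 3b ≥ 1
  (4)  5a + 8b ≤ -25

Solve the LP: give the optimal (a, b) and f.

a = -345/31, b = -396/31, maximum f = -7014/31

Extreme points and f = 10a + 9b:
  (-345/31, -396/31) → f = -7014/31
  (-277/21, -284/21) → f = -5326/21
  (-19, -58/3) → f = -364

The optimum lies where -4a + 11b = -96 and 10a - 12b = 42.
Solving simultaneously gives a = -345/31, b = -396/31.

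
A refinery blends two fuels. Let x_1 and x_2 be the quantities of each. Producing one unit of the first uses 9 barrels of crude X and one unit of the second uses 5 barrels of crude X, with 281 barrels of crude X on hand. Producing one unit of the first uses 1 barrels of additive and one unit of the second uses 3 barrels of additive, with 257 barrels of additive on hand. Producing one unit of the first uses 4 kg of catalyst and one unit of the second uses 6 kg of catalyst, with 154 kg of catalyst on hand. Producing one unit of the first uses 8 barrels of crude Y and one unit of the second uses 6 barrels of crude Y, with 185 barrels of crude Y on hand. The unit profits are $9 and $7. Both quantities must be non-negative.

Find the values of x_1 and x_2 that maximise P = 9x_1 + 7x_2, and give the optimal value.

x_1 = 31/4, x_2 = 41/2, maximum P = 853/4

Feasible corners and P = 9x_1 + 7x_2:
  (0, 0) → P = 0
  (0, 77/3) → P = 539/3
  (185/8, 0) → P = 1665/8
  (31/4, 41/2) → P = 853/4

The binding constraints are 4x_1 + 6x_2 = 154 and 8x_1 + 6x_2 = 185.
Solving simultaneously gives x_1 = 31/4, x_2 = 41/2.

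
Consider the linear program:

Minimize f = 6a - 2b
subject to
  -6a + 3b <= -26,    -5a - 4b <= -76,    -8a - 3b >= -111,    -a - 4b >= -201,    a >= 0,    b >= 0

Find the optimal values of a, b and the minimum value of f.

a = 332/39, b = 326/39, minimum f = 1340/39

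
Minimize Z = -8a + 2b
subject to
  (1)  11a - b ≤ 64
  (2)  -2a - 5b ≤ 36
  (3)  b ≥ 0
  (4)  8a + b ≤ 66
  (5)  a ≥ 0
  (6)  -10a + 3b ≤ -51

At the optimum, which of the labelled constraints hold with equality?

Extreme points and Z = -8a + 2b:
  (64/11, 0) → Z = -512/11
  (141/23, 79/23) → Z = -970/23
  (51/10, 0) → Z = -204/5

The minimum is at (64/11, 0). Substituting into each constraint, equality holds for (1) and (3); the remaining constraints have slack.

(1) and (3)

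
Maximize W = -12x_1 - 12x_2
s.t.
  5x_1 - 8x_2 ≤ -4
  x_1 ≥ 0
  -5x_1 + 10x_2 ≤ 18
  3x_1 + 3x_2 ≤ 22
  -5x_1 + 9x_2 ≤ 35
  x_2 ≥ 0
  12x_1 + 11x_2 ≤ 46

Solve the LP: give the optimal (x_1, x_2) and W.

Corner points and W = -12x_1 - 12x_2:
  (0, 1/2) → W = -6
  (324/151, 278/151) → W = -7224/151
  (0, 9/5) → W = -108/5
  (262/175, 446/175) → W = -8496/175

At the optimal vertex, 5x_1 - 8x_2 = -4 and x_1 = 0.
Solving simultaneously gives x_1 = 0, x_2 = 1/2.

x_1 = 0, x_2 = 1/2, maximum W = -6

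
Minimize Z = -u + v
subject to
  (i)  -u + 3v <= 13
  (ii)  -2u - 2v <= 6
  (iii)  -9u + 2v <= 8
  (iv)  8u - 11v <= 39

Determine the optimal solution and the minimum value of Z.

Feasible corners and Z = -u + v:
  (2/25, 109/25) → Z = 107/25
  (20, 11) → Z = -9
  (-14/11, -19/11) → Z = -5/11
  (6/19, -63/19) → Z = -69/19

The optimum lies where -u + 3v = 13 and 8u - 11v = 39.
Solving simultaneously gives u = 20, v = 11.

u = 20, v = 11, minimum Z = -9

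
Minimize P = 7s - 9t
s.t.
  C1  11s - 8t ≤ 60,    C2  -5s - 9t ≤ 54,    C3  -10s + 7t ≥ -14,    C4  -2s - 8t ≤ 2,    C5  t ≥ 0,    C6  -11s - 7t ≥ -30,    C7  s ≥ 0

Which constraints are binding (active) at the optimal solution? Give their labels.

Corner points and P = 7s - 9t:
  (7/5, 0) → P = 49/5
  (44/21, 146/147) → P = 842/147
  (0, 0) → P = 0
  (0, 30/7) → P = -270/7

The minimum is at (0, 30/7). Substituting into each constraint, equality holds for C6 and C7; the remaining constraints have slack.

C6 and C7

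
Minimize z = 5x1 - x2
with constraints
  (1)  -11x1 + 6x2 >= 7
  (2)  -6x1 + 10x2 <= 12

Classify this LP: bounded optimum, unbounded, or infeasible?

From the feasible point (1/37, 45/37), moving in the direction (-10, -6) keeps every constraint satisfied while z decreases without bound.

unbounded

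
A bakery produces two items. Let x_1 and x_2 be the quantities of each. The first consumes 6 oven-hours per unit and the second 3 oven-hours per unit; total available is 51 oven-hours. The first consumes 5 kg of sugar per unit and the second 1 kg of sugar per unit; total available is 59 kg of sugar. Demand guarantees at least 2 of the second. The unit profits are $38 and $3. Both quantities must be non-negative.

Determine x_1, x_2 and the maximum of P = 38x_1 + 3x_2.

x_1 = 15/2, x_2 = 2, maximum P = 291

Feasible corners and P = 38x_1 + 3x_2:
  (0, 17) → P = 51
  (0, 2) → P = 6
  (15/2, 2) → P = 291

The optimum lies where 6x_1 + 3x_2 = 51 and x_2 = 2.
Solving simultaneously gives x_1 = 15/2, x_2 = 2.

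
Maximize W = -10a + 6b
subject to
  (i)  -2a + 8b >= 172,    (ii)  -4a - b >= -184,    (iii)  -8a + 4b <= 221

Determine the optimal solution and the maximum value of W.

At the optimal vertex, -4a - b = -184 and -8a + 4b = 221.
Solving simultaneously gives a = 515/24, b = 589/6.

a = 515/24, b = 589/6, maximum W = 4493/12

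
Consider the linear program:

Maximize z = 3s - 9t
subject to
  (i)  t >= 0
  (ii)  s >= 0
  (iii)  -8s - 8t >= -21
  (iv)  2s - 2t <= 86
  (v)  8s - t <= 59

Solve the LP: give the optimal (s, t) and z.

Extreme points and z = 3s - 9t:
  (0, 0) → z = 0
  (21/8, 0) → z = 63/8
  (0, 21/8) → z = -189/8

s = 21/8, t = 0, maximum z = 63/8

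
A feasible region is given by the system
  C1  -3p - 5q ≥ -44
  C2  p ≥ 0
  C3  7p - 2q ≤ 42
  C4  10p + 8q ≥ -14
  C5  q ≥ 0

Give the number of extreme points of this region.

The feasible vertices (each the meet of two boundaries and inside every other half-plane) are:
  (0, 44/5)
  (298/41, 182/41)
  (0, 0)
  (6, 0)

4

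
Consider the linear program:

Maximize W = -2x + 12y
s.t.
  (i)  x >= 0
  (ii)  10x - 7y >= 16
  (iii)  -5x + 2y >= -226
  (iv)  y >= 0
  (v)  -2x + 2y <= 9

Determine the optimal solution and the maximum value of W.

x = 235/3, y = 497/6, maximum W = 2512/3

Vertices and W = -2x + 12y:
  (8/5, 0) → W = -16/5
  (95/6, 61/3) → W = 637/3
  (226/5, 0) → W = -452/5
  (235/3, 497/6) → W = 2512/3

At the optimal vertex, -5x + 2y = -226 and -2x + 2y = 9.
Solving simultaneously gives x = 235/3, y = 497/6.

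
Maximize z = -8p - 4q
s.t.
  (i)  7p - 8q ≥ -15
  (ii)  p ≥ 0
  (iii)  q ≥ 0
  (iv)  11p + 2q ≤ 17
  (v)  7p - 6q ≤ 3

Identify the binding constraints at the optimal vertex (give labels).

Corner points and z = -8p - 4q:
  (0, 15/8) → z = -15/2
  (53/51, 142/51) → z = -992/51
  (0, 0) → z = 0
  (3/7, 0) → z = -24/7
  (27/20, 43/40) → z = -151/10

The maximum is at (0, 0). Substituting into each constraint, equality holds for (ii) and (iii); the remaining constraints have slack.

(ii) and (iii)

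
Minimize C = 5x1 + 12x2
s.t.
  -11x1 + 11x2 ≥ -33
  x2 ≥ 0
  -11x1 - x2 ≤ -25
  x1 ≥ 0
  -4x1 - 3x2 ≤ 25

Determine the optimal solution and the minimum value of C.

Extreme points and C = 5x1 + 12x2:
  (3, 0) → C = 15
  (25/11, 0) → C = 125/11
  (0, 25) → C = 300
The feasible region is unbounded (it extends along (0, 1), (1, 1)), but C strictly increases along every unbounded feasible direction, so there is no improving ray and the minimum is attained at a vertex.

At the optimal vertex, x2 = 0 and -11x1 - x2 = -25.
Solving simultaneously gives x1 = 25/11, x2 = 0.

x1 = 25/11, x2 = 0, minimum C = 125/11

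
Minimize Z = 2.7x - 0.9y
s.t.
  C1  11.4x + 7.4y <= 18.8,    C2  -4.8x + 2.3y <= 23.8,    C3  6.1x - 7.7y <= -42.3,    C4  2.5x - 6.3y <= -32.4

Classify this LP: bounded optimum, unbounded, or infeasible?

bounded optimum

Feasible corners and Z = 2.7x - 0.9y:
  (-6644/3087, 6026/1029) → Z = -543/49
  (-3033/2258, 10409/2258) → Z = -43893/5645
  (-7542/2449, 9602/2449) → Z = -145026/12245
The feasible region has finitely many vertices and no improving ray; the minimum is -145026/12245 at (-7542/2449, 9602/2449).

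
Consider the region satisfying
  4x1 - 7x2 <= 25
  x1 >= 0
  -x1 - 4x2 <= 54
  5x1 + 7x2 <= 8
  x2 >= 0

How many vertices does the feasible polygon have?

3

Pairwise boundary intersections that survive every other constraint:
  (0, 8/7)
  (0, 0)
  (8/5, 0)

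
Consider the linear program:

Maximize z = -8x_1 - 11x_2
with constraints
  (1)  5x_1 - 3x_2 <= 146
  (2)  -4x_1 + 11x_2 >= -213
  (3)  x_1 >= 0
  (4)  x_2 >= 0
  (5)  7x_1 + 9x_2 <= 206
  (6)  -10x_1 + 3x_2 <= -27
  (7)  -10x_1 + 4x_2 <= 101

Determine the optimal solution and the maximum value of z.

x_1 = 27/10, x_2 = 0, maximum z = -108/5

Corner points and z = -8x_1 - 11x_2:
  (146/5, 0) → z = -1168/5
  (322/11, 4/33) → z = -7772/33
  (27/10, 0) → z = -108/5
  (287/37, 1871/111) → z = -27469/111

The optimum lies where x_2 = 0 and -10x_1 + 3x_2 = -27.
Solving simultaneously gives x_1 = 27/10, x_2 = 0.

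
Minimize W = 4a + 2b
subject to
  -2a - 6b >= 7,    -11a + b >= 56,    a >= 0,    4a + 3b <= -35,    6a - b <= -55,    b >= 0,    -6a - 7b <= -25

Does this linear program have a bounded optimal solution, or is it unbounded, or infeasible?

infeasible

The boundaries b = 0 and -6a - 7b = -25 meet at (25/6, 0), but that point violates -2a - 6b ≥ 7. Every candidate vertex is excluded by some other constraint, so the feasible region is empty.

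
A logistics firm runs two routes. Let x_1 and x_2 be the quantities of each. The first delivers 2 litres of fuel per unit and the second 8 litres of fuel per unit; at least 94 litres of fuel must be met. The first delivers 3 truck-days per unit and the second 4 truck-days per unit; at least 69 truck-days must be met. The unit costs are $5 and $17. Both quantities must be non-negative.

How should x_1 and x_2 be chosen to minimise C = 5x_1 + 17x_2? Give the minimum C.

Feasible corners and C = 5x_1 + 17x_2:
  (0, 69/4) → C = 1173/4
  (47, 0) → C = 235
  (11, 9) → C = 208
The feasible region is unbounded (it extends along (0, 1), (1, 0)), but C strictly increases along every unbounded feasible direction, so there is no improving ray and the minimum is attained at a vertex.

The binding constraints are 2x_1 + 8x_2 = 94 and 3x_1 + 4x_2 = 69.
Solving simultaneously gives x_1 = 11, x_2 = 9.

x_1 = 11, x_2 = 9, minimum C = 208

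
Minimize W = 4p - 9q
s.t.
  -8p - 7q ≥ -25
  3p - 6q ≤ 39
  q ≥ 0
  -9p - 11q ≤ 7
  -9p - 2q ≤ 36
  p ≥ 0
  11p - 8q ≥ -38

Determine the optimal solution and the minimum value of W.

p = 0, q = 25/7, minimum W = -225/7

Vertices and W = 4p - 9q:
  (25/8, 0) → W = 25/2
  (0, 25/7) → W = -225/7
  (0, 0) → W = 0

At the optimal vertex, -8p - 7q = -25 and p = 0.
Solving simultaneously gives p = 0, q = 25/7.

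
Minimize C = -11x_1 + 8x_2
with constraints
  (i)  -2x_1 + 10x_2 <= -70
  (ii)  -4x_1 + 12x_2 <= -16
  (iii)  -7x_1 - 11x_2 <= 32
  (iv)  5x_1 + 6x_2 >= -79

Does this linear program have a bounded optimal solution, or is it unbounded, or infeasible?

unbounded

From the feasible point (225/46, -277/46), moving in the direction (10, 2) keeps every constraint satisfied while C decreases without bound.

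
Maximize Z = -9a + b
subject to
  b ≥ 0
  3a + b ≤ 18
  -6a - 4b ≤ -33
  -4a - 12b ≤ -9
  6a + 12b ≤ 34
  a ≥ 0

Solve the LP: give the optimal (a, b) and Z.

a = 65/12, b = 1/8, maximum Z = -389/8

Extreme points and Z = -9a + b:
  (11/2, 0) → Z = -99/2
  (17/3, 0) → Z = -51
  (65/12, 1/8) → Z = -389/8

The binding constraints are -6a - 4b = -33 and 6a + 12b = 34.
Solving simultaneously gives a = 65/12, b = 1/8.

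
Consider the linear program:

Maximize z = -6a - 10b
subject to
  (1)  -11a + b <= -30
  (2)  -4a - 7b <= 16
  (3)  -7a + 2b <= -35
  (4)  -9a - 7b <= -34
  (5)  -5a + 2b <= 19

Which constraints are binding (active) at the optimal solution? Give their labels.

Vertices and z = -6a - 10b:
  (10, -8) → z = 20
  (313/67, -77/67) → z = -1108/67
  (27, 77) → z = -932
The feasible region is unbounded (it extends along (7, -4), (2, 5)), but z strictly decreases along every unbounded feasible direction, so there is no improving ray and the maximum is attained at a vertex.

The maximum is at (10, -8). Substituting into each constraint, equality holds for (2) and (4); the remaining constraints have slack.

(2) and (4)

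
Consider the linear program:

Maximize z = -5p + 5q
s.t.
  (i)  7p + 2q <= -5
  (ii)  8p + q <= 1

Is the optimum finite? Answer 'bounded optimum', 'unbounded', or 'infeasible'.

unbounded

From the feasible point (7/9, -47/9), moving in the direction (-2, 7) keeps every constraint satisfied while z increases without bound.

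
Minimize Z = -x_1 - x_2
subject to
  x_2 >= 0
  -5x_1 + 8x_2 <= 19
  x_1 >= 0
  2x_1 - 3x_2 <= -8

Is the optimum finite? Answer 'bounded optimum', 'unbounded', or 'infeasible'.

infeasible

The boundaries x_2 = 0 and x_1 = 0 meet at (0, 0), but that point violates 2x_1 - 3x_2 ≤ -8. Every candidate vertex is excluded by some other constraint, so the feasible region is empty.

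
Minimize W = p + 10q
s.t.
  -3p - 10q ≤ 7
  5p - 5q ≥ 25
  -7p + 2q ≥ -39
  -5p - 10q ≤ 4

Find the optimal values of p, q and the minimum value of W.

The optimum lies where -3p - 10q = 7 and -7p + 2q = -39.
Solving simultaneously gives p = 94/19, q = -83/38.

p = 94/19, q = -83/38, minimum W = -321/19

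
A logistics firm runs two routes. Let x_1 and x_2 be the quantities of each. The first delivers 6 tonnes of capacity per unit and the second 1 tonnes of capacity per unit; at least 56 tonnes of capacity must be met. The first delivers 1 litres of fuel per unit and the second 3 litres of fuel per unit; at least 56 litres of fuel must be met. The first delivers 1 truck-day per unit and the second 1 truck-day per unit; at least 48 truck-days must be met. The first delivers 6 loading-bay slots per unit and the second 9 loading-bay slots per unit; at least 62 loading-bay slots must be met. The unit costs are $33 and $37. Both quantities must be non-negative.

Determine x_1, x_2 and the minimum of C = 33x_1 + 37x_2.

x_1 = 44, x_2 = 4, minimum C = 1600

Corner points and C = 33x_1 + 37x_2:
  (0, 56) → C = 2072
  (56, 0) → C = 1848
  (8/5, 232/5) → C = 8848/5
  (44, 4) → C = 1600
The feasible region is unbounded (it extends along (0, 1), (1, 0)), but C strictly increases along every unbounded feasible direction, so there is no improving ray and the minimum is attained at a vertex.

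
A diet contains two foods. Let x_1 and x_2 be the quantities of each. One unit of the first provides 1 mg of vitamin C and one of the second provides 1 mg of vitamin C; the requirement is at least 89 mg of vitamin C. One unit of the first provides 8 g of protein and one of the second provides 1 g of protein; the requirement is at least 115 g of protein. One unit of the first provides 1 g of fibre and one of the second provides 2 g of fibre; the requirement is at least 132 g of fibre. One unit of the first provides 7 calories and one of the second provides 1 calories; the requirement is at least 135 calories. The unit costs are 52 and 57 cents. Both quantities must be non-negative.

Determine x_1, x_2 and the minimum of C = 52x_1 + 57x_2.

x_1 = 46, x_2 = 43, minimum C = 4843

Corner points and C = 52x_1 + 57x_2:
  (0, 135) → C = 7695
  (132, 0) → C = 6864
  (46, 43) → C = 4843
  (23/3, 244/3) → C = 15104/3
The feasible region is unbounded (it extends along (0, 1), (1, 0)), but C strictly increases along every unbounded feasible direction, so there is no improving ray and the minimum is attained at a vertex.

At the optimal vertex, x_1 + x_2 = 89 and x_1 + 2x_2 = 132.
Solving simultaneously gives x_1 = 46, x_2 = 43.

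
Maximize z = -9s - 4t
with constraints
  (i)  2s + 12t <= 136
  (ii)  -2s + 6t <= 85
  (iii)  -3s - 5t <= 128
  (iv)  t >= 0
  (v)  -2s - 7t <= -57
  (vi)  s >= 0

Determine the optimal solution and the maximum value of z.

Extreme points and z = -9s - 4t:
  (68, 0) → z = -612
  (0, 34/3) → z = -136/3
  (57/2, 0) → z = -513/2
  (0, 57/7) → z = -228/7

At the optimal vertex, -2s - 7t = -57 and s = 0.
Solving simultaneously gives s = 0, t = 57/7.

s = 0, t = 57/7, maximum z = -228/7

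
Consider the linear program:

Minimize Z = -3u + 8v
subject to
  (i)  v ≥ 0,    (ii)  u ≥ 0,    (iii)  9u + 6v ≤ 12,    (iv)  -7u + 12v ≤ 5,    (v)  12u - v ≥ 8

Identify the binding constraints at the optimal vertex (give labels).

Vertices and Z = -3u + 8v:
  (4/3, 0) → Z = -4
  (2/3, 0) → Z = -2
  (19/25, 43/50) → Z = 23/5
  (101/137, 116/137) → Z = 625/137

The minimum is at (4/3, 0). Substituting into each constraint, equality holds for (i) and (iii); the remaining constraints have slack.

(i) and (iii)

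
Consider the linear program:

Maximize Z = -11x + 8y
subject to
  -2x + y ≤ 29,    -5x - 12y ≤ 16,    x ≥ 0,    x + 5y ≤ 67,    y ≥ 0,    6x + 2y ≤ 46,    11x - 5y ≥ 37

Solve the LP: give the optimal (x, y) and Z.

Vertices and Z = -11x + 8y:
  (23/3, 0) → Z = -253/3
  (37/11, 0) → Z = -37
  (76/13, 71/13) → Z = -268/13

At the optimal vertex, 6x + 2y = 46 and 11x - 5y = 37.
Solving simultaneously gives x = 76/13, y = 71/13.

x = 76/13, y = 71/13, maximum Z = -268/13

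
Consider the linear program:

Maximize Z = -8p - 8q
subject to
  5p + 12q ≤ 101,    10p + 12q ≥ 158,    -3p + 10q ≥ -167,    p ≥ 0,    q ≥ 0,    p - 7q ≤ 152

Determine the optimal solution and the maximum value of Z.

p = 57/5, q = 11/3, maximum Z = -1808/15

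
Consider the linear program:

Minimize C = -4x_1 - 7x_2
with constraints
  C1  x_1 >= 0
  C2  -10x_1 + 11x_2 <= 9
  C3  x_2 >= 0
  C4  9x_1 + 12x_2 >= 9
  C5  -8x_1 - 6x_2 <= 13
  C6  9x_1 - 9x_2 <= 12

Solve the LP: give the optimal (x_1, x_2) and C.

Feasible corners and C = -4x_1 - 7x_2:
  (0, 9/11) → C = -63/11
  (0, 3/4) → C = -21/4
  (71/3, 67/3) → C = -251
  (1, 0) → C = -4
  (4/3, 0) → C = -16/3

The optimum lies where -10x_1 + 11x_2 = 9 and 9x_1 - 9x_2 = 12.
Solving simultaneously gives x_1 = 71/3, x_2 = 67/3.

x_1 = 71/3, x_2 = 67/3, minimum C = -251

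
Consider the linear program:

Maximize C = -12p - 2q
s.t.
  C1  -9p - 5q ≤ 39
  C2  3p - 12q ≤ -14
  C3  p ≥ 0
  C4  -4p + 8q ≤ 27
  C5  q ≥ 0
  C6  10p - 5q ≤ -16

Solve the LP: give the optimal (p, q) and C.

Vertices and C = -12p - 2q:
  (0, 27/8) → C = -27/4
  (0, 16/5) → C = -32/5
  (7/60, 103/30) → C = -124/15

p = 0, q = 16/5, maximum C = -32/5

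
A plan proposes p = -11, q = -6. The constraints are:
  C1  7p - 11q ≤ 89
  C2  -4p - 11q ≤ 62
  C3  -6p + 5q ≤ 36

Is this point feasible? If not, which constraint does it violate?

not feasible — violates C2

Constraint C2: -4p - 11q = 110, which is not ≤ 62. All other constraints are satisfied.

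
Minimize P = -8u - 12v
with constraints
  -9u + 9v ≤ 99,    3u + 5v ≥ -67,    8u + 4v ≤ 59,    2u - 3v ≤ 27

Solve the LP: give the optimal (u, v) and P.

u = 5/4, v = 49/4, minimum P = -157

Extreme points and P = -8u - 12v:
  (-61/4, -17/4) → P = 173
  (5/4, 49/4) → P = -157
  (-66/19, -215/19) → P = 3108/19
  (285/32, -49/16) → P = -69/2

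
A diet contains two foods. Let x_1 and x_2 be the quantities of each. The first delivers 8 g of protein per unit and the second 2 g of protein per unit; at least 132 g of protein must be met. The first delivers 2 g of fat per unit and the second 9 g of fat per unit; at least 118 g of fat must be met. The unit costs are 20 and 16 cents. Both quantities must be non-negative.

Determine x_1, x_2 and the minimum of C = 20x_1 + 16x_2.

Vertices and C = 20x_1 + 16x_2:
  (0, 66) → C = 1056
  (59, 0) → C = 1180
  (14, 10) → C = 440
The feasible region is unbounded (it extends along (0, 1), (1, 0)), but C strictly increases along every unbounded feasible direction, so there is no improving ray and the minimum is attained at a vertex.

The optimum lies where 8x_1 + 2x_2 = 132 and 2x_1 + 9x_2 = 118.
Solving simultaneously gives x_1 = 14, x_2 = 10.

x_1 = 14, x_2 = 10, minimum C = 440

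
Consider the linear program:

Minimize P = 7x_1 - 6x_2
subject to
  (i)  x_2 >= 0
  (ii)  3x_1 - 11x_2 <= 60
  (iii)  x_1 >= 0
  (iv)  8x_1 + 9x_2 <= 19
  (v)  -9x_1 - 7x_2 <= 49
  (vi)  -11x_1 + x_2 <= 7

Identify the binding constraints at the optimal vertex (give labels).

Corner points and P = 7x_1 - 6x_2:
  (0, 0) → P = 0
  (19/8, 0) → P = 133/8
  (0, 19/9) → P = -38/3

The minimum is at (0, 19/9). Substituting into each constraint, equality holds for (iii) and (iv); the remaining constraints have slack.

(iii) and (iv)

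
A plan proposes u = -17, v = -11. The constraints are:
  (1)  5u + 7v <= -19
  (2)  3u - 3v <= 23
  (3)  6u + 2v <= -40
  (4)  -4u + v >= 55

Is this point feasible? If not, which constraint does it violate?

(1): -162 ≤ -19 ✓
(2): -18 ≤ 23 ✓
(3): -124 ≤ -40 ✓
(4): 57 ≥ 55 ✓

feasible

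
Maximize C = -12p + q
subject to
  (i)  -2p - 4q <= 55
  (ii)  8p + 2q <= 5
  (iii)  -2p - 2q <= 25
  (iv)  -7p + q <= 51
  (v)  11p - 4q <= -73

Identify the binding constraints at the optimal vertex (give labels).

(iv) and (v)

Vertices and C = -12p + q:
  (-97/22, 443/22) → C = 1607/22
  (-7/3, 71/6) → C = 239/6
  (-131/17, -50/17) → C = 1522/17

The maximum is at (-131/17, -50/17). Substituting into each constraint, equality holds for (iv) and (v); the remaining constraints have slack.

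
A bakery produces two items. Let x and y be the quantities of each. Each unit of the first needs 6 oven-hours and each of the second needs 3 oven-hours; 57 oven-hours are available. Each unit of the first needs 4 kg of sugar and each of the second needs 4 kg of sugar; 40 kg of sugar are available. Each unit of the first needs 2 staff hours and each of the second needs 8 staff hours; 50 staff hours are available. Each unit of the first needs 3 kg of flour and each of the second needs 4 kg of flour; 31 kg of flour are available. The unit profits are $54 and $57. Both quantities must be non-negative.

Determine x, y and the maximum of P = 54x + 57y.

x = 9, y = 1, maximum P = 543

Corner points and P = 54x + 57y:
  (0, 0) → P = 0
  (0, 25/4) → P = 1425/4
  (19/2, 0) → P = 513
  (9, 1) → P = 543
  (3, 11/2) → P = 951/2

The optimum lies where 6x + 3y = 57 and 4x + 4y = 40.
Solving simultaneously gives x = 9, y = 1.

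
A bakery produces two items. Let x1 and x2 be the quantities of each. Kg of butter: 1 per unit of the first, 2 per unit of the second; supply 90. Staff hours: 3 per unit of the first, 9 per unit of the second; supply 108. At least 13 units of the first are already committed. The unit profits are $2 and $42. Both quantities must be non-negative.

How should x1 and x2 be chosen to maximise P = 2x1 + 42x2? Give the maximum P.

x1 = 13, x2 = 23/3, maximum P = 348

Vertices and P = 2x1 + 42x2:
  (36, 0) → P = 72
  (13, 0) → P = 26
  (13, 23/3) → P = 348

The optimum lies where 3x1 + 9x2 = 108 and x1 = 13.
Solving simultaneously gives x1 = 13, x2 = 23/3.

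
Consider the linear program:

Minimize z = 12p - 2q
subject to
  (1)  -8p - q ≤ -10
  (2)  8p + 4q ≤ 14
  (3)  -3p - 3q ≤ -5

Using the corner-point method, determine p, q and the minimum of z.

Extreme points and z = 12p - 2q:
  (13/12, 4/3) → z = 31/3
  (25/21, 10/21) → z = 40/3
  (11/6, -1/6) → z = 67/3

p = 13/12, q = 4/3, minimum z = 31/3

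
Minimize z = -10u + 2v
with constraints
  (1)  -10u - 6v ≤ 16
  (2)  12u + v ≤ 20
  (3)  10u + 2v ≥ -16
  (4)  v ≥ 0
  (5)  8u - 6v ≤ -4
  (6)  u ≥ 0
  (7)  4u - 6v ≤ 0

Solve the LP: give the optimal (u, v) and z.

Extreme points and z = -10u + 2v:
  (29/20, 13/5) → z = -93/10
  (0, 20) → z = 40
  (0, 2/3) → z = 4/3

The binding constraints are 12u + v = 20 and 8u - 6v = -4.
Solving simultaneously gives u = 29/20, v = 13/5.

u = 29/20, v = 13/5, minimum z = -93/10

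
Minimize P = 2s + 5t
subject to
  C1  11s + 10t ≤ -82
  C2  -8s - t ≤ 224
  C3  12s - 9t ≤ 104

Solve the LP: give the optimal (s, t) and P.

s = -478/21, t = -880/21, minimum P = -5356/21

Feasible corners and P = 2s + 5t:
  (-2158/69, 1808/69) → P = 4724/69
  (302/219, -2128/219) → P = -10036/219
  (-478/21, -880/21) → P = -5356/21

At the optimal vertex, -8s - t = 224 and 12s - 9t = 104.
Solving simultaneously gives s = -478/21, t = -880/21.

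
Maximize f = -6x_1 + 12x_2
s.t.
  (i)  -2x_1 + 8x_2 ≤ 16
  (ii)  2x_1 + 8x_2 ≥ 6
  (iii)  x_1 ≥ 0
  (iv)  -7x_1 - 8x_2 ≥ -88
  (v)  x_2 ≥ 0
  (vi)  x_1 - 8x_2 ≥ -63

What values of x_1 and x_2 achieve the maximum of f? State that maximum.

Corner points and f = -6x_1 + 12x_2:
  (0, 2) → f = 24
  (8, 4) → f = 0
  (0, 3/4) → f = 9
  (3, 0) → f = -18
  (88/7, 0) → f = -528/7

x_1 = 0, x_2 = 2, maximum f = 24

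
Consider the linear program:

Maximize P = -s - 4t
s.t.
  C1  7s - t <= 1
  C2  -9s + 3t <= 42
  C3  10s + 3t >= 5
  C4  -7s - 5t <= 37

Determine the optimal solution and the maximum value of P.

s = 8/31, t = 25/31, maximum P = -108/31

Feasible corners and P = -s - 4t:
  (15/4, 101/4) → P = -419/4
  (8/31, 25/31) → P = -108/31
  (-37/19, 155/19) → P = -583/19

The optimum lies where 7s - t = 1 and 10s + 3t = 5.
Solving simultaneously gives s = 8/31, t = 25/31.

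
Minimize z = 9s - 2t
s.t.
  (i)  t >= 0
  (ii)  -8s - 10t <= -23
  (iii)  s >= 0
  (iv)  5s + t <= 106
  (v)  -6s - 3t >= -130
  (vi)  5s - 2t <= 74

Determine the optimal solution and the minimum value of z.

s = 0, t = 130/3, minimum z = -260/3

Extreme points and z = 9s - 2t:
  (23/8, 0) → z = 207/8
  (74/5, 0) → z = 666/5
  (0, 23/10) → z = -23/5
  (0, 130/3) → z = -260/3
  (482/27, 206/27) → z = 3926/27

The optimum lies where s = 0 and -6s - 3t = -130.
Solving simultaneously gives s = 0, t = 130/3.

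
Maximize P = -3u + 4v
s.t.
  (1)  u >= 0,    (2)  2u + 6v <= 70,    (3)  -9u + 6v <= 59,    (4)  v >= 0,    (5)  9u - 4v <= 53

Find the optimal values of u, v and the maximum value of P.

Extreme points and P = -3u + 4v:
  (0, 59/6) → P = 118/3
  (0, 0) → P = 0
  (1, 34/3) → P = 127/3
  (299/31, 262/31) → P = 151/31
  (53/9, 0) → P = -53/3

At the optimal vertex, 2u + 6v = 70 and -9u + 6v = 59.
Solving simultaneously gives u = 1, v = 34/3.

u = 1, v = 34/3, maximum P = 127/3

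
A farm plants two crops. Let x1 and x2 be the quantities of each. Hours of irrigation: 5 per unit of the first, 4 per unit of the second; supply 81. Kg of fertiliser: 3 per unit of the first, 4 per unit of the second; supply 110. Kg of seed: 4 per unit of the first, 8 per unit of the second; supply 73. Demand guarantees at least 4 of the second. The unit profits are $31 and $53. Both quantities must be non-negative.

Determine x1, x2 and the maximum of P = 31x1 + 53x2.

x1 = 41/4, x2 = 4, maximum P = 2119/4

Corner points and P = 31x1 + 53x2:
  (0, 73/8) → P = 3869/8
  (0, 4) → P = 212
  (41/4, 4) → P = 2119/4

The optimum lies where 4x1 + 8x2 = 73 and x2 = 4.
Solving simultaneously gives x1 = 41/4, x2 = 4.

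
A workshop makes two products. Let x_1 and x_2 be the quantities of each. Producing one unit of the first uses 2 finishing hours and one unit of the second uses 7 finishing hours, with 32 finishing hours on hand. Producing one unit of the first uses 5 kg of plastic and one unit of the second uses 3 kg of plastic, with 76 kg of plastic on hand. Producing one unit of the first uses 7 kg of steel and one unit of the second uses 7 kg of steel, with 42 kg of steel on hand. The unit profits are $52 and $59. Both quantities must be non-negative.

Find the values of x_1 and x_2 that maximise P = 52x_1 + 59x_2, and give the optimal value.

x_1 = 2, x_2 = 4, maximum P = 340

Feasible corners and P = 52x_1 + 59x_2:
  (0, 0) → P = 0
  (0, 32/7) → P = 1888/7
  (6, 0) → P = 312
  (2, 4) → P = 340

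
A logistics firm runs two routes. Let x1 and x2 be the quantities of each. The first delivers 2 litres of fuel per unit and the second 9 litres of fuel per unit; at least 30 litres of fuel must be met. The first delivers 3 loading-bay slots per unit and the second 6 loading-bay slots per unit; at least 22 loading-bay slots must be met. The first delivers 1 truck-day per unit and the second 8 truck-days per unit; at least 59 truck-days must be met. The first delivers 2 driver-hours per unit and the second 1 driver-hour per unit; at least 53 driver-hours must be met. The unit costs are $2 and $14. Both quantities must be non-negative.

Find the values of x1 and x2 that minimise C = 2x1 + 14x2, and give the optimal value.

Corner points and C = 2x1 + 14x2:
  (0, 53) → C = 742
  (59, 0) → C = 118
  (73/3, 13/3) → C = 328/3
The feasible region is unbounded (it extends along (0, 1), (1, 0)), but C strictly increases along every unbounded feasible direction, so there is no improving ray and the minimum is attained at a vertex.

At the optimal vertex, x1 + 8x2 = 59 and 2x1 + x2 = 53.
Solving simultaneously gives x1 = 73/3, x2 = 13/3.

x1 = 73/3, x2 = 13/3, minimum C = 328/3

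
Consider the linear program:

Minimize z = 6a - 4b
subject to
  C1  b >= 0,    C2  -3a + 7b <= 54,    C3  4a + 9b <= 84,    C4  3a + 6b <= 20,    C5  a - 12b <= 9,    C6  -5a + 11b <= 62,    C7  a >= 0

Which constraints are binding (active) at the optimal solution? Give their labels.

C4 and C7

Extreme points and z = 6a - 4b:
  (20/3, 0) → z = 40
  (0, 0) → z = 0
  (0, 10/3) → z = -40/3

The minimum is at (0, 10/3). Substituting into each constraint, equality holds for C4 and C7; the remaining constraints have slack.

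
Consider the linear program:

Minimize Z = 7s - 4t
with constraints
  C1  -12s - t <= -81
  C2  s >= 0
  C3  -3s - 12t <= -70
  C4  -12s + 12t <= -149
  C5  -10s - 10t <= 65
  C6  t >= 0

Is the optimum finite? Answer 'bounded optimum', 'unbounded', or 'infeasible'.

Vertices and Z = 7s - 4t:
  (73/5, 131/60) → Z = 1402/15
  (70/3, 0) → Z = 490/3
The feasible region has finitely many vertices and no improving ray; the minimum is 1402/15 at (73/5, 131/60).

bounded optimum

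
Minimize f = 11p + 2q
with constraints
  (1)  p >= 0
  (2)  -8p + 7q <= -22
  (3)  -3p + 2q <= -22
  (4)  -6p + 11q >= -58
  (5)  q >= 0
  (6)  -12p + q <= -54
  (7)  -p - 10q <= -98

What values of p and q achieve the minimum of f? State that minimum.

p = 13, q = 17/2, minimum f = 160

The feasible region is unbounded (it extends along (11, 6), (7, 8)), but f strictly increases along every unbounded feasible direction, so there is no improving ray and the minimum is attained at a vertex.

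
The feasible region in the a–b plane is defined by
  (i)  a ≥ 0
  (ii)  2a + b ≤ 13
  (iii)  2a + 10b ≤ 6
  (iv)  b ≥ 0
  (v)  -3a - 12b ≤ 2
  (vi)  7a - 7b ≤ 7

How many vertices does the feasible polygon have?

Intersecting each pair of boundary lines and keeping only the points that satisfy every inequality leaves:
  (0, 3/5)
  (0, 0)
  (4/3, 1/3)
  (1, 0)

4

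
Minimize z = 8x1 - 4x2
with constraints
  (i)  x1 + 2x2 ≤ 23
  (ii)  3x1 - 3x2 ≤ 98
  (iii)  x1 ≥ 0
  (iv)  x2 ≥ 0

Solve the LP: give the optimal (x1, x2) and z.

x1 = 0, x2 = 23/2, minimum z = -46

Vertices and z = 8x1 - 4x2:
  (0, 23/2) → z = -46
  (23, 0) → z = 184
  (0, 0) → z = 0

The optimum lies where x1 + 2x2 = 23 and x1 = 0.
Solving simultaneously gives x1 = 0, x2 = 23/2.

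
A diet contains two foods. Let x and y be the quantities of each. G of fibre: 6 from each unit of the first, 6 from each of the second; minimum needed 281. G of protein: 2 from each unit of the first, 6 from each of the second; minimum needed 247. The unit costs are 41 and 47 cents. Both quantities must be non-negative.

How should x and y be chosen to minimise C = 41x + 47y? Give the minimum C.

Vertices and C = 41x + 47y:
  (0, 281/6) → C = 13207/6
  (247/2, 0) → C = 10127/2
  (17/2, 115/3) → C = 12901/6
The feasible region is unbounded (it extends along (0, 1), (1, 0)), but C strictly increases along every unbounded feasible direction, so there is no improving ray and the minimum is attained at a vertex.

At the optimal vertex, 6x + 6y = 281 and 2x + 6y = 247.
Solving simultaneously gives x = 17/2, y = 115/3.

x = 17/2, y = 115/3, minimum C = 12901/6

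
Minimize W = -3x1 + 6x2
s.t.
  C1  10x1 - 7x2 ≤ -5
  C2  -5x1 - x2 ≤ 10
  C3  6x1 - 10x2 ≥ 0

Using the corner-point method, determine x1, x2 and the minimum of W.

x1 = -5/3, x2 = -5/3, minimum W = -5

At the optimal vertex, 10x1 - 7x2 = -5 and -5x1 - x2 = 10.
Solving simultaneously gives x1 = -5/3, x2 = -5/3.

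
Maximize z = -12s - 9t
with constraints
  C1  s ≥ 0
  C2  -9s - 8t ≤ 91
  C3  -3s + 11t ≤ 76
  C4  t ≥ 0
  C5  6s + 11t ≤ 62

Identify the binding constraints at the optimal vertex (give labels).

Corner points and z = -12s - 9t:
  (0, 0) → z = 0
  (0, 62/11) → z = -558/11
  (31/3, 0) → z = -124

The maximum is at (0, 0). Substituting into each constraint, equality holds for C1 and C4; the remaining constraints have slack.

C1 and C4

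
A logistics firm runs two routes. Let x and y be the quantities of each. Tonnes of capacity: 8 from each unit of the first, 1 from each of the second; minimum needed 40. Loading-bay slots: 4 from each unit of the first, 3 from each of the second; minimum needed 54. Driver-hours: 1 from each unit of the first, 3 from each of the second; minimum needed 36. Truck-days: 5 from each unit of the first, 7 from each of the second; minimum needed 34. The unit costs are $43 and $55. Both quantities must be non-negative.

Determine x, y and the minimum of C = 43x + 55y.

Feasible corners and C = 43x + 55y:
  (0, 40) → C = 2200
  (36, 0) → C = 1548
  (33/10, 68/5) → C = 8899/10
  (6, 10) → C = 808
The feasible region is unbounded (it extends along (0, 1), (1, 0)), but C strictly increases along every unbounded feasible direction, so there is no improving ray and the minimum is attained at a vertex.

The optimum lies where 4x + 3y = 54 and x + 3y = 36.
Solving simultaneously gives x = 6, y = 10.

x = 6, y = 10, minimum C = 808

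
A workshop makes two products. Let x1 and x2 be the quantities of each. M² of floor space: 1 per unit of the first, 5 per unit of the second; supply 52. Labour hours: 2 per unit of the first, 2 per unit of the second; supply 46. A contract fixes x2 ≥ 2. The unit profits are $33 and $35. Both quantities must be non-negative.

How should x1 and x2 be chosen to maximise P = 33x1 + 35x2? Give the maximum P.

x1 = 63/4, x2 = 29/4, maximum P = 1547/2

Vertices and P = 33x1 + 35x2:
  (0, 52/5) → P = 364
  (0, 2) → P = 70
  (63/4, 29/4) → P = 1547/2
  (21, 2) → P = 763

The optimum lies where x1 + 5x2 = 52 and 2x1 + 2x2 = 46.
Solving simultaneously gives x1 = 63/4, x2 = 29/4.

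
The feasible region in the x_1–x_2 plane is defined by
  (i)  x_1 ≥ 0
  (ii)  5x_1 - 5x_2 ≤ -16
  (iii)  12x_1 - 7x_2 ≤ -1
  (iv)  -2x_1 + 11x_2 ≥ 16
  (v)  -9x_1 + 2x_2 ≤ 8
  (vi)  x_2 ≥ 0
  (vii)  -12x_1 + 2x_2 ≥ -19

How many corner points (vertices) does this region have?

4

Of the 21 pairwise boundary intersections, those satisfying every inequality are:
  (0, 16/5)
  (0, 4)
  (127/50, 287/50)
  (9, 89/2)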